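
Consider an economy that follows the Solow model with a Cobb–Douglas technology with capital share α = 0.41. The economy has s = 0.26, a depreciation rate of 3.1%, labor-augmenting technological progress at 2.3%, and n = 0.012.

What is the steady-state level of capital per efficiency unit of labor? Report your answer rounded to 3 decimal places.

k* ≈ 10.214

At the steady state, Δk = 0, so s·k^α = (n + g + δ)·k.
Dividing both sides by k: k^(1−α) = s / (n + g + δ).
k^0.59 = 0.26 / (0.012 + 0.023 + 0.031) = 0.26 / 0.066 = 3.9394
k* = 3.9394^(1/0.59) ≈ 10.2142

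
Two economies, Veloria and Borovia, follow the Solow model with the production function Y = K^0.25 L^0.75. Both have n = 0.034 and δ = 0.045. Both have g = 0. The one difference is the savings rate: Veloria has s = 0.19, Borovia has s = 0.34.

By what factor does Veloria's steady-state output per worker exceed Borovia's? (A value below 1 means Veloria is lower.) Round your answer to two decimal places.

Steady-state y* = [s/(n + δ)]^(α/(1−α)), so the ratio is [ (s_V/(n + δ)_V) / (s_B/(n + δ)_B) ]^0.3333.
s_V/(n + δ)_V = 0.19/0.079 = 2.4051; s_B/(n + δ)_B = 0.34/0.079 = 4.3038.
Ratio = (2.4051/4.3038)^0.3333 = 0.5588^0.3333 ≈ 0.8237

ratio ≈ 0.82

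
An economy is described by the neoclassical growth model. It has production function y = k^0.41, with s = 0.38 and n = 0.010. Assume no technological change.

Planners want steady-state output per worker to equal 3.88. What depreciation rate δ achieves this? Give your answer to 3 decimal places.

At the steady state, Δk = 0, so s·k^α = (n + δ)·k.
Since y* = [s/(n + δ)]^(α/(1−α)), we have s/(n + δ) = (y*)^((1−α)/α) = 3.88^1.439 = 7.0360.
Therefore n + δ = s / 7.0360 = 0.38 / 7.0360 = 0.0540, so δ = 0.0540 − 0.010 = 0.0440.

δ ≈ 0.044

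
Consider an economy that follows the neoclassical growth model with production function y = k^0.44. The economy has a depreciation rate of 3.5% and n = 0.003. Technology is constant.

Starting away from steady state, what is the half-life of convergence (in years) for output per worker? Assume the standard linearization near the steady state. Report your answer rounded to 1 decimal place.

about 32.6 years

Near the steady state the convergence rate is λ = (1 − α)(n + δ).
λ = (1 − 0.44) × 0.038 = 0.56 × 0.038 = 0.02128
Half-life = ln 2 / λ = 0.6931 / 0.02128 ≈ 32.57 years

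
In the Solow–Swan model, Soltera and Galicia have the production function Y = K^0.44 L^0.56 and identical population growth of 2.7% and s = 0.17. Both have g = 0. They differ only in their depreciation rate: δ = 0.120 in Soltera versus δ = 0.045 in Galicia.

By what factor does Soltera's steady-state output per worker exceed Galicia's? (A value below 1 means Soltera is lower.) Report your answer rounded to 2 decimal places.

Steady-state y* = [s/(n + δ)]^(α/(1−α)), so the ratio is [ (s_S/(n + δ)_S) / (s_G/(n + δ)_G) ]^0.7857.
s_S/(n + δ)_S = 0.17/0.147 = 1.1565; s_G/(n + δ)_G = 0.17/0.072 = 2.3611.
Ratio = (1.1565/2.3611)^0.7857 = 0.4898^0.7857 ≈ 0.5708

ratio ≈ 0.57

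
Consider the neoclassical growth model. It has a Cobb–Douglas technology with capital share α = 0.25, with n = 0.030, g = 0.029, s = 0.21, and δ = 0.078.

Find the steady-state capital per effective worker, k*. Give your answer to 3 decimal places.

At the steady state, Δk = 0, so s·k^α = (n + g + δ)·k.
Dividing both sides by k: k^(1−α) = s / (n + g + δ).
k^0.75 = 0.21 / (0.030 + 0.029 + 0.078) = 0.21 / 0.137 = 1.5328
k* = 1.5328^(1/0.75) ≈ 1.7673

k* ≈ 1.767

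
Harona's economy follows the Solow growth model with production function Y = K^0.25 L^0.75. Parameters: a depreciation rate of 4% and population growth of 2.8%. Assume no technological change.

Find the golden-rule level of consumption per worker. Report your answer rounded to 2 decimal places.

At the golden rule, f'(k) = n + δ, so α·k^(α−1) = n + δ and k_gold = (α/(n + δ))^(1/(1−α)).
k_gold = (0.25/0.068)^(1/0.75) = 3.6765^1.3333 ≈ 5.6741
c_gold = f(k_gold) − (n + δ)·k_gold = 1.5434 − 0.068×5.6741 ≈ 1.1576

c_gold ≈ 1.16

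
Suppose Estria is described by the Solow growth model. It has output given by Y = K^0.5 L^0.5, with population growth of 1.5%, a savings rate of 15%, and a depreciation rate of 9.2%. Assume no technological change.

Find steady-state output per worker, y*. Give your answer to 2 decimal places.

y* ≈ 1.40

At the steady state, Δk = 0, so s·k^α = (n + δ)·k.
Rearranging, k^(1−α) = s / (n + δ).
k^0.5 = 0.15 / (0.015 + 0.092) = 0.15 / 0.107 = 1.4019
k* = 1.4019^(1/0.5) ≈ 1.9653
y* = (k*)^α = 1.9653^0.5 ≈ 1.4019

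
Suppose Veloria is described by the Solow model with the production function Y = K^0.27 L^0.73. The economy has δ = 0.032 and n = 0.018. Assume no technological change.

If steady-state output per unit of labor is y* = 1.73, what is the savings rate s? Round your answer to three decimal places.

At the steady state, Δk = 0, so s·k^α = (n + δ)·k.
Since y* = [s/(n + δ)]^(α/(1−α)), we have s/(n + δ) = (y*)^((1−α)/α) = 1.73^2.7037 = 4.4015.
Therefore s = 4.4015 × (n + δ) = 4.4015 × 0.050 = 0.2201.

s ≈ 0.220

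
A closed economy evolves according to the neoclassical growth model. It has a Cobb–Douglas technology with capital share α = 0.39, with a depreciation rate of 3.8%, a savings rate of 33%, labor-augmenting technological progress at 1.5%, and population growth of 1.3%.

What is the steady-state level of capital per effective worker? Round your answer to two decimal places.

k* ≈ 13.99

At the steady state, Δk = 0, so s·k^α = (n + g + δ)·k.
Rearranging, k^(1−α) = s / (n + g + δ).
k^0.61 = 0.33 / (0.013 + 0.015 + 0.038) = 0.33 / 0.066 = 5.0000
k* = 5.0000^(1/0.61) ≈ 13.9911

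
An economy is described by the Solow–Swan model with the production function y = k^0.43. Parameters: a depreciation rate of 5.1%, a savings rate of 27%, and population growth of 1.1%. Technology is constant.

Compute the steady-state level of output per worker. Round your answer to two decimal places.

Steady state requires s·f(k) = (n + δ)·k, i.e. s·k^α = (n + δ)·k.
Dividing both sides by k: k^(1−α) = s / (n + δ).
k^0.57 = 0.27 / (0.011 + 0.051) = 0.27 / 0.062 = 4.3548
k* = 4.3548^(1/0.57) ≈ 13.2129
y* = (k*)^α = 13.2129^0.43 ≈ 3.0341

y* = 3.03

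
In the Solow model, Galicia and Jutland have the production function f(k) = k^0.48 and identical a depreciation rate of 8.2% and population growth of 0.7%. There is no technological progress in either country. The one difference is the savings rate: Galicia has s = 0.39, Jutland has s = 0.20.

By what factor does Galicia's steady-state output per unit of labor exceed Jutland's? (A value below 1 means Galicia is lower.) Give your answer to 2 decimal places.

ratio ≈ 1.85

Steady-state y* = [s/(n + δ)]^(α/(1−α)), so the ratio is [ (s_G/(n + δ)_G) / (s_J/(n + δ)_J) ]^0.9231.
s_G/(n + δ)_G = 0.39/0.089 = 4.3820; s_J/(n + δ)_J = 0.20/0.089 = 2.2472.
Ratio = (4.3820/2.2472)^0.9231 = 1.9500^0.9231 ≈ 1.8524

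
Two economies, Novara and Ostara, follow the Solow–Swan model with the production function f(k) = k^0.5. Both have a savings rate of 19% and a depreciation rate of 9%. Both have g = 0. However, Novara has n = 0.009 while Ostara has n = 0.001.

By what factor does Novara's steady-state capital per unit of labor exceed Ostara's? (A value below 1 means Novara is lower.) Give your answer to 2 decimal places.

Steady-state k* = [s/(n + δ)]^(1/(1−α)), so the ratio is [ (s_N/(n + δ)_N) / (s_O/(n + δ)_O) ]^2.
s_N/(n + δ)_N = 0.19/0.099 = 1.9192; s_O/(n + δ)_O = 0.19/0.091 = 2.0879.
Ratio = (1.9192/2.0879)^2 = 0.9192^2 ≈ 0.8449

k*_N / k*_O ≈ 0.84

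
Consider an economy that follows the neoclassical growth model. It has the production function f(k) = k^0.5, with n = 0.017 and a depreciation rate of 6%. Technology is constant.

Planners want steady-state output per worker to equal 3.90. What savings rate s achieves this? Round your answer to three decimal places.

At the steady state, Δk = 0, so s·k^α = (n + δ)·k.
Since y* = [s/(n + δ)]^(α/(1−α)), we have s/(n + δ) = (y*)^((1−α)/α) = 3.90^1 = 3.9000.
Therefore s = 3.9000 × (n + δ) = 3.9000 × 0.077 = 0.3003.

s ≈ 0.300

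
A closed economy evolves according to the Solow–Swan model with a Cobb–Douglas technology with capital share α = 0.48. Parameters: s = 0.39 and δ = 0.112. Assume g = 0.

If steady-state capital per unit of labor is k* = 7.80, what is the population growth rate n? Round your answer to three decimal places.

Steady state requires s·f(k) = (n + δ)·k, i.e. s·k^α = (n + δ)·k.
So s / (n + δ) = (k*)^(1−α) = 7.80^0.52 = 2.9100.
Therefore n + δ = s / 2.9100 = 0.39 / 2.9100 = 0.1340, so n = 0.1340 − 0.112 = 0.0220.

n ≈ 0.022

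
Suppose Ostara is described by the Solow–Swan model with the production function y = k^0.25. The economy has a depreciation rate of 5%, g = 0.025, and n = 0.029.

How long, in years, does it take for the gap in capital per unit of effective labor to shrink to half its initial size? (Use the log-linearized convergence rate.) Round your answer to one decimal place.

t_½ ≈ 8.9 years

Near the steady state the convergence rate is λ = (1 − α)(n + g + δ).
λ = (1 − 0.25) × 0.104 = 0.75 × 0.104 = 0.0780
Half-life = ln 2 / λ = 0.6931 / 0.0780 ≈ 8.89 years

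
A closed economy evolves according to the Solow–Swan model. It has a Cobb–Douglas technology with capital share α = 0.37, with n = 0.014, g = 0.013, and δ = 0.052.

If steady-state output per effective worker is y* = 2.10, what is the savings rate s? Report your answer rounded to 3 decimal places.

s ≈ 0.279

Steady state requires s·f(k) = (n + g + δ)·k, i.e. s·k^α = (n + g + δ)·k.
Since y* = [s/(n + g + δ)]^(α/(1−α)), we have s/(n + g + δ) = (y*)^((1−α)/α) = 2.10^1.7027 = 3.5371.
Therefore s = 3.5371 × (n + g + δ) = 3.5371 × 0.079 = 0.2794.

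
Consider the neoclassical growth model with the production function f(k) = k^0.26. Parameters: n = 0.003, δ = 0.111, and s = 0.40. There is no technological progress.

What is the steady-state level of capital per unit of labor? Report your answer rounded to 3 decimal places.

Steady state requires s·f(k) = (n + δ)·k, i.e. s·k^α = (n + δ)·k.
Dividing both sides by k: k^(1−α) = s / (n + δ).
k^0.74 = 0.40 / (0.003 + 0.111) = 0.40 / 0.114 = 3.5088
k* = 3.5088^(1/0.74) ≈ 5.4538

k* ≈ 5.454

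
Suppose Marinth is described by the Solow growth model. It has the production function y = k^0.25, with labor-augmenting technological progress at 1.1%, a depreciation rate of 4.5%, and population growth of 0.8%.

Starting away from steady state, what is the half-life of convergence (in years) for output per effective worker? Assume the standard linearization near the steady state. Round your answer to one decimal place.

t_½ ≈ 14.4 years

Near the steady state the convergence rate is λ = (1 − α)(n + g + δ).
λ = (1 − 0.25) × 0.064 = 0.75 × 0.064 = 0.0480
Half-life = ln 2 / λ = 0.6931 / 0.0480 ≈ 14.44 years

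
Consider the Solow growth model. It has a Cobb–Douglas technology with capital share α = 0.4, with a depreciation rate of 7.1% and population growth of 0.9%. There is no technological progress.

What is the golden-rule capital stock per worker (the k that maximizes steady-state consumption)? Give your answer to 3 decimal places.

The golden rule sets f'(k) = n + δ, i.e. α·k^(α−1) = n + δ.
So k^(1−α) = α / (n + δ) = 0.4 / 0.080 = 5.0000.
k_gold = 5.0000^(1/0.6) ≈ 14.6201

k_gold ≈ 14.620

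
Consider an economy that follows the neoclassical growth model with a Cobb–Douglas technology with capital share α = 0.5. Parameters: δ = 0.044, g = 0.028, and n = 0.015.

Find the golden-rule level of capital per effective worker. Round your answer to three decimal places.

The golden rule sets f'(k) = n + g + δ, i.e. α·k^(α−1) = n + g + δ.
So k^(1−α) = α / (n + g + δ) = 0.5 / 0.087 = 5.7471.
k_gold = 5.7471^(1/0.5) ≈ 33.0292

k_gold ≈ 33.029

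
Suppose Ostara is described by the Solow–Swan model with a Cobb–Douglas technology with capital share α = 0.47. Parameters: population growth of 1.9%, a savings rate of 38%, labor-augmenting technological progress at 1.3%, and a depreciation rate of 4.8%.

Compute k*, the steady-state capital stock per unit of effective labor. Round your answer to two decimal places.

In steady state, investment equals break-even investment: s·k^α = (n + g + δ)·k.
Rearranging, k^(1−α) = s / (n + g + δ).
k^0.53 = 0.38 / (0.019 + 0.013 + 0.048) = 0.38 / 0.080 = 4.7500
k* = 4.7500^(1/0.53) ≈ 18.9139

k* = 18.91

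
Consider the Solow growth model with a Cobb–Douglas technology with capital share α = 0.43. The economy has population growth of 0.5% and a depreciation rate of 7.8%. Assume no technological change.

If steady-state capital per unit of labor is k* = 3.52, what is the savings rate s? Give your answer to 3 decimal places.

In steady state, investment equals break-even investment: s·k^α = (n + δ)·k.
So s / (n + δ) = (k*)^(1−α) = 3.52^0.57 = 2.0489.
Therefore s = 2.0489 × (n + δ) = 2.0489 × 0.083 = 0.1701.

s ≈ 0.170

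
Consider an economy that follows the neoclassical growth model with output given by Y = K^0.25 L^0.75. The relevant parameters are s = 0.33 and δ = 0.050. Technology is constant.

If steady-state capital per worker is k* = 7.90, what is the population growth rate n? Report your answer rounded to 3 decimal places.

In steady state, investment equals break-even investment: s·k^α = (n + δ)·k.
So s / (n + δ) = (k*)^(1−α) = 7.90^0.75 = 4.7122.
Therefore n + δ = s / 4.7122 = 0.33 / 4.7122 = 0.0700, so n = 0.0700 − 0.050 = 0.0200.

n ≈ 0.020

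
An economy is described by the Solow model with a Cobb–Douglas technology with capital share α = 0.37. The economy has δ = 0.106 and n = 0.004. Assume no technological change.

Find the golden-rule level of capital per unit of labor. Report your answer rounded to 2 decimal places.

The golden rule sets f'(k) = n + δ, i.e. α·k^(α−1) = n + δ.
So k^(1−α) = α / (n + δ) = 0.37 / 0.110 = 3.3636.
k_gold = 3.3636^(1/0.63) ≈ 6.8580

k_gold ≈ 6.86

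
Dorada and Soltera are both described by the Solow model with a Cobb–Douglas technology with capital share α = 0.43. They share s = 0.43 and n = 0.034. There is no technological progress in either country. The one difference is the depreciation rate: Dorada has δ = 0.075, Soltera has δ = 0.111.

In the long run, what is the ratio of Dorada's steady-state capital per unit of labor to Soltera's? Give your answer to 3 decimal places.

Steady-state k* = [s/(n + δ)]^(1/(1−α)), so the ratio is [ (s_D/(n + δ)_D) / (s_S/(n + δ)_S) ]^1.7544.
s_D/(n + δ)_D = 0.43/0.109 = 3.9450; s_S/(n + δ)_S = 0.43/0.145 = 2.9655.
Ratio = (3.9450/2.9655)^1.7544 = 1.3303^1.7544 ≈ 1.6499

ratio ≈ 1.650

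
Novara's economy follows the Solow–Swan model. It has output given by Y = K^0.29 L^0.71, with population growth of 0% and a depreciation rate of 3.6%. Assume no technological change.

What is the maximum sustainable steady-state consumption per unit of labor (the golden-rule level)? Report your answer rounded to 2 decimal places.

At the golden rule, f'(k) = n + δ, so α·k^(α−1) = n + δ and k_gold = (α/(n + δ))^(1/(1−α)).
k_gold = (0.29/0.036)^(1/0.71) = 8.0556^1.4085 ≈ 18.8903
c_gold = f(k_gold) − (n + δ)·k_gold = 2.3448 − 0.036×18.8903 ≈ 1.6647

c_gold ≈ 1.66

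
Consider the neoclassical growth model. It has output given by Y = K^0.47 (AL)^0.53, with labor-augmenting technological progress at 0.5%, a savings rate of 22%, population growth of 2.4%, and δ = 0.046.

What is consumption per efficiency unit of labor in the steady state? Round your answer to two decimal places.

Steady state requires s·f(k) = (n + g + δ)·k, i.e. s·k^α = (n + g + δ)·k.
Rearranging, k^(1−α) = s / (n + g + δ).
k^0.53 = 0.22 / (0.024 + 0.005 + 0.046) = 0.22 / 0.075 = 2.9333
k* = 2.9333^(1/0.53) ≈ 7.6174
y* = (k*)^α = 7.6174^0.47 ≈ 2.5969
c* = (1 − s)·y* = (1 − 0.22) × 2.5969 ≈ 2.0256

c* = 2.03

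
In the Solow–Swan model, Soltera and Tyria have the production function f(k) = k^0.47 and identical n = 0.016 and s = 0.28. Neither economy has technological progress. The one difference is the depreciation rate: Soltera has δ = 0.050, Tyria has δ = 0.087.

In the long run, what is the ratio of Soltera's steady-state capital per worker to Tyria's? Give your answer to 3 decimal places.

Steady-state k* = [s/(n + δ)]^(1/(1−α)), so the ratio is [ (s_S/(n + δ)_S) / (s_T/(n + δ)_T) ]^1.8868.
s_S/(n + δ)_S = 0.28/0.066 = 4.2424; s_T/(n + δ)_T = 0.28/0.103 = 2.7184.
Ratio = (4.2424/2.7184)^1.8868 = 1.5606^1.8868 ≈ 2.3158

k*_S / k*_T ≈ 2.316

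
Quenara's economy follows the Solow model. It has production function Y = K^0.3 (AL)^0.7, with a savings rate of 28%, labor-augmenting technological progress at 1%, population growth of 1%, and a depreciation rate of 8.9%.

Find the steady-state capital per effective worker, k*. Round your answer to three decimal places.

Steady state requires s·f(k) = (n + g + δ)·k, i.e. s·k^α = (n + g + δ)·k.
Dividing both sides by k: k^(1−α) = s / (n + g + δ).
k^0.7 = 0.28 / (0.010 + 0.010 + 0.089) = 0.28 / 0.109 = 2.5688
k* = 2.5688^(1/0.7) ≈ 3.8488

k* ≈ 3.849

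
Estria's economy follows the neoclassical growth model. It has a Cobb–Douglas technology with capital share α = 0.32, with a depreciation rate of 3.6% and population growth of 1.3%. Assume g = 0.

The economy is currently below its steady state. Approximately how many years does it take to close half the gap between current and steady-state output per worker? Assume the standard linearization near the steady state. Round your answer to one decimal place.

Near the steady state the convergence rate is λ = (1 − α)(n + δ).
λ = (1 − 0.32) × 0.049 = 0.68 × 0.049 = 0.03332
Half-life = ln 2 / λ = 0.6931 / 0.03332 ≈ 20.80 years

t_½ ≈ 20.8 years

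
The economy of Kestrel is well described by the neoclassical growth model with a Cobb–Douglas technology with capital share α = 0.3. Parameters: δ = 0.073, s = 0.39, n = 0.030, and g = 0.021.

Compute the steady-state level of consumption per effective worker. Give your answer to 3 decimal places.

Steady state requires s·f(k) = (n + g + δ)·k, i.e. s·k^α = (n + g + δ)·k.
Rearranging, k^(1−α) = s / (n + g + δ).
k^0.7 = 0.39 / (0.030 + 0.021 + 0.073) = 0.39 / 0.124 = 3.1452
k* = 3.1452^(1/0.7) ≈ 5.1396
y* = (k*)^α = 5.1396^0.3 ≈ 1.6341
c* = (1 − s)·y* = (1 − 0.39) × 1.6341 ≈ 0.9968

c* ≈ 0.997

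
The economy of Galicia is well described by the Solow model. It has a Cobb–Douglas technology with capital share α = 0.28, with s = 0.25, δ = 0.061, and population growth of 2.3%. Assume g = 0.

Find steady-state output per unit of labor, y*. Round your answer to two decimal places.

In steady state, investment equals break-even investment: s·k^α = (n + δ)·k.
Dividing both sides by k: k^(1−α) = s / (n + δ).
k^0.72 = 0.25 / (0.023 + 0.061) = 0.25 / 0.084 = 2.9762
k* = 2.9762^(1/0.72) ≈ 4.5485
y* = (k*)^α = 4.5485^0.28 ≈ 1.5283

y* ≈ 1.53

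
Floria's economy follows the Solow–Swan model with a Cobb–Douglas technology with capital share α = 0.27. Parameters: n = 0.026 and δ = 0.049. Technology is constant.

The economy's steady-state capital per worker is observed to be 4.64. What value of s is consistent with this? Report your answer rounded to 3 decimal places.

At the steady state, Δk = 0, so s·k^α = (n + δ)·k.
So s / (n + δ) = (k*)^(1−α) = 4.64^0.73 = 3.0659.
Therefore s = 3.0659 × (n + δ) = 3.0659 × 0.075 = 0.2299.

s ≈ 0.230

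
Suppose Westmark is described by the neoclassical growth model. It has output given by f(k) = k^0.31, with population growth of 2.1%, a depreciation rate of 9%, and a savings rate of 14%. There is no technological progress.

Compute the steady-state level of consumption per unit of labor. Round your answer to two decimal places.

c* = 0.95

At the steady state, Δk = 0, so s·k^α = (n + δ)·k.
Rearranging, k^(1−α) = s / (n + δ).
k^0.69 = 0.14 / (0.021 + 0.090) = 0.14 / 0.111 = 1.2613
k* = 1.2613^(1/0.69) ≈ 1.4000
y* = (k*)^α = 1.4000^0.31 ≈ 1.1099
c* = (1 − s)·y* = (1 − 0.14) × 1.1099 ≈ 0.9545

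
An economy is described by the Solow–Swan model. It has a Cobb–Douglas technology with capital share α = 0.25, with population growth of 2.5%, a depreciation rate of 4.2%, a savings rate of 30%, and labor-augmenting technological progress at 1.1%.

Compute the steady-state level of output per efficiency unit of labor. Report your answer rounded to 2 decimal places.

In steady state, investment equals break-even investment: s·k^α = (n + g + δ)·k.
Dividing both sides by k: k^(1−α) = s / (n + g + δ).
k^0.75 = 0.30 / (0.025 + 0.011 + 0.042) = 0.30 / 0.078 = 3.8462
k* = 3.8462^(1/0.75) ≈ 6.0262
y* = (k*)^α = 6.0262^0.25 ≈ 1.5668

y* ≈ 1.57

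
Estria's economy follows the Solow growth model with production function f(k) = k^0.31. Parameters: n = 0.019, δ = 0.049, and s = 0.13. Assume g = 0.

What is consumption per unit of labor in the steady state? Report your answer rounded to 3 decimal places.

In steady state, investment equals break-even investment: s·k^α = (n + δ)·k.
Rearranging, k^(1−α) = s / (n + δ).
k^0.69 = 0.13 / (0.019 + 0.049) = 0.13 / 0.068 = 1.9118
k* = 1.9118^(1/0.69) ≈ 2.5579
y* = (k*)^α = 2.5579^0.31 ≈ 1.3380
c* = (1 − s)·y* = (1 − 0.13) × 1.3380 ≈ 1.1641

c* = 1.164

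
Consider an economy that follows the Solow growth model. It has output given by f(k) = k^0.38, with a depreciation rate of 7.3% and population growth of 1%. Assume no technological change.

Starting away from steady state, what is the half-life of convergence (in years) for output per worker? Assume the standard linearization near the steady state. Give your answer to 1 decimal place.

half-life ≈ 13.5 years

Near the steady state the convergence rate is λ = (1 − α)(n + δ).
λ = (1 − 0.38) × 0.083 = 0.62 × 0.083 = 0.05146
Half-life = ln 2 / λ = 0.6931 / 0.05146 ≈ 13.47 years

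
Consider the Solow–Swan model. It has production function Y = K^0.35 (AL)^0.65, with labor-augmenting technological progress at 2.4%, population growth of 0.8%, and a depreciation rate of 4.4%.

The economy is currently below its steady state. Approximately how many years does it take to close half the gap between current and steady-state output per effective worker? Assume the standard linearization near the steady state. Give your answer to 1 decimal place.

Near the steady state the convergence rate is λ = (1 − α)(n + g + δ).
λ = (1 − 0.35) × 0.076 = 0.65 × 0.076 = 0.0494
Half-life = ln 2 / λ = 0.6931 / 0.0494 ≈ 14.03 years

about 14.0 years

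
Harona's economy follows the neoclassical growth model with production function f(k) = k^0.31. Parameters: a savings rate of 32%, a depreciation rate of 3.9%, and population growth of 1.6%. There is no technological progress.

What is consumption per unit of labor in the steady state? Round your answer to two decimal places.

Steady state requires s·f(k) = (n + δ)·k, i.e. s·k^α = (n + δ)·k.
Dividing both sides by k: k^(1−α) = s / (n + δ).
k^0.69 = 0.32 / (0.016 + 0.039) = 0.32 / 0.055 = 5.8182
k* = 5.8182^(1/0.69) ≈ 12.8348
y* = (k*)^α = 12.8348^0.31 ≈ 2.2060
c* = (1 − s)·y* = (1 − 0.32) × 2.2060 ≈ 1.5001

c* = 1.50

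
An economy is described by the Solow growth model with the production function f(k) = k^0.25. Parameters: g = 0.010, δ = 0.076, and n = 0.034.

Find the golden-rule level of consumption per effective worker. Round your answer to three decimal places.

At the golden rule, f'(k) = n + g + δ, so α·k^(α−1) = n + g + δ and k_gold = (α/(n + g + δ))^(1/(1−α)).
k_gold = (0.25/0.120)^(1/0.75) = 2.0833^1.3333 ≈ 2.6607
c_gold = f(k_gold) − (n + g + δ)·k_gold = 1.2772 − 0.120×2.6607 ≈ 0.9579

c_gold ≈ 0.958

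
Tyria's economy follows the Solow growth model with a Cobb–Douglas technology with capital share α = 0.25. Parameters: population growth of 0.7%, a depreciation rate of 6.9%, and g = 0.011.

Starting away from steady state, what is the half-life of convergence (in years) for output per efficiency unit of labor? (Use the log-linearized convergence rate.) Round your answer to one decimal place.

Near the steady state the convergence rate is λ = (1 − α)(n + g + δ).
λ = (1 − 0.25) × 0.087 = 0.75 × 0.087 = 0.06525
Half-life = ln 2 / λ = 0.6931 / 0.06525 ≈ 10.62 years

t_½ ≈ 10.6 years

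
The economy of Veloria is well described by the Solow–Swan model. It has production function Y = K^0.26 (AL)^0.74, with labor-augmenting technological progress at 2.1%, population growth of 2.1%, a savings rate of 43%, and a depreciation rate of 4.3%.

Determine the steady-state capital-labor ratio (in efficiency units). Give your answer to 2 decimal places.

In steady state, investment equals break-even investment: s·k^α = (n + g + δ)·k.
Dividing both sides by k: k^(1−α) = s / (n + g + δ).
k^0.74 = 0.43 / (0.021 + 0.021 + 0.043) = 0.43 / 0.085 = 5.0588
k* = 5.0588^(1/0.74) ≈ 8.9416

k* ≈ 8.94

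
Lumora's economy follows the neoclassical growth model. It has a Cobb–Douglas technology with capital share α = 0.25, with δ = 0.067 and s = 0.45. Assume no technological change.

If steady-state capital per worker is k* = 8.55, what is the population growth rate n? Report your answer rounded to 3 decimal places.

n ≈ 0.023

At the steady state, Δk = 0, so s·k^α = (n + δ)·k.
So s / (n + δ) = (k*)^(1−α) = 8.55^0.75 = 5.0001.
Therefore n + δ = s / 5.0001 = 0.45 / 5.0001 = 0.0900, so n = 0.0900 − 0.067 = 0.0230.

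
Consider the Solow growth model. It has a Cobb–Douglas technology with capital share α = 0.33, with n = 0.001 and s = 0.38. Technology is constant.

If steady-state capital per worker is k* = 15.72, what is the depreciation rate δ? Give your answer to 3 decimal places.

Steady state requires s·f(k) = (n + δ)·k, i.e. s·k^α = (n + δ)·k.
So s / (n + δ) = (k*)^(1−α) = 15.72^0.67 = 6.3332.
Therefore n + δ = s / 6.3332 = 0.38 / 6.3332 = 0.0600, so δ = 0.0600 − 0.001 = 0.0590.

δ ≈ 0.059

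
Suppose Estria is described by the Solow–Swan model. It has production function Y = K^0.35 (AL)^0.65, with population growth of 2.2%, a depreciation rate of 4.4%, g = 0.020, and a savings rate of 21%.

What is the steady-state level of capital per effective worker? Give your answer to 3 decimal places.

k* = 3.949

In steady state, investment equals break-even investment: s·k^α = (n + g + δ)·k.
Dividing both sides by k: k^(1−α) = s / (n + g + δ).
k^0.65 = 0.21 / (0.022 + 0.020 + 0.044) = 0.21 / 0.086 = 2.4419
k* = 2.4419^(1/0.65) ≈ 3.9492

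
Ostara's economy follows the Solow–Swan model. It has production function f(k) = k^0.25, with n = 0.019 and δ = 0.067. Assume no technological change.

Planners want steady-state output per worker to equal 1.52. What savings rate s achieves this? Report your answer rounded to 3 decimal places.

At the steady state, Δk = 0, so s·k^α = (n + δ)·k.
Since y* = [s/(n + δ)]^(α/(1−α)), we have s/(n + δ) = (y*)^((1−α)/α) = 1.52^3 = 3.5118.
Therefore s = 3.5118 × (n + δ) = 3.5118 × 0.086 = 0.3020.

s ≈ 0.302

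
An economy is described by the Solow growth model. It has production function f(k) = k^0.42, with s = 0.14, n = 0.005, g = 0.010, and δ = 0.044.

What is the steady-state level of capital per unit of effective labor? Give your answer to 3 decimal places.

k* ≈ 4.436

Steady state requires s·f(k) = (n + g + δ)·k, i.e. s·k^α = (n + g + δ)·k.
Rearranging, k^(1−α) = s / (n + g + δ).
k^0.58 = 0.14 / (0.005 + 0.010 + 0.044) = 0.14 / 0.059 = 2.3729
k* = 2.3729^(1/0.58) ≈ 4.4364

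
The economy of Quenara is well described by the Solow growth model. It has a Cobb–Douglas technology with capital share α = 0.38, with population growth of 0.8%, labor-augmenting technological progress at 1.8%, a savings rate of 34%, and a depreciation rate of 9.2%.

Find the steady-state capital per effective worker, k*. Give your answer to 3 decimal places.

Steady state requires s·f(k) = (n + g + δ)·k, i.e. s·k^α = (n + g + δ)·k.
Rearranging, k^(1−α) = s / (n + g + δ).
k^0.62 = 0.34 / (0.008 + 0.018 + 0.092) = 0.34 / 0.118 = 2.8814
k* = 2.8814^(1/0.62) ≈ 5.5118

k* = 5.512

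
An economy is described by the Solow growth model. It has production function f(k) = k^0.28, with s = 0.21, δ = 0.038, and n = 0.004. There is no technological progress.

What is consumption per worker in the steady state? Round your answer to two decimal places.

Steady state requires s·f(k) = (n + δ)·k, i.e. s·k^α = (n + δ)·k.
Rearranging, k^(1−α) = s / (n + δ).
k^0.72 = 0.21 / (0.004 + 0.038) = 0.21 / 0.042 = 5.0000
k* = 5.0000^(1/0.72) ≈ 9.3496
y* = (k*)^α = 9.3496^0.28 ≈ 1.8699
c* = (1 − s)·y* = (1 − 0.21) × 1.8699 ≈ 1.4772

c* = 1.48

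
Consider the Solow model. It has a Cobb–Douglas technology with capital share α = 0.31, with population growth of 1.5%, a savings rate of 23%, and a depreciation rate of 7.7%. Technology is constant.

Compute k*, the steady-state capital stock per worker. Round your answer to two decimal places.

k* = 3.77

At the steady state, Δk = 0, so s·k^α = (n + δ)·k.
Rearranging, k^(1−α) = s / (n + δ).
k^0.69 = 0.23 / (0.015 + 0.077) = 0.23 / 0.092 = 2.5000
k* = 2.5000^(1/0.69) ≈ 3.7733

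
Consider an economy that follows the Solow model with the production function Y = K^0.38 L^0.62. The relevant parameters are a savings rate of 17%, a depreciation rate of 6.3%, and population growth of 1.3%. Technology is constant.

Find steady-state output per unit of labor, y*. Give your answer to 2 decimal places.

In steady state, investment equals break-even investment: s·k^α = (n + δ)·k.
Dividing both sides by k: k^(1−α) = s / (n + δ).
k^0.62 = 0.17 / (0.013 + 0.063) = 0.17 / 0.076 = 2.2368
k* = 2.2368^(1/0.62) ≈ 3.6637
y* = (k*)^α = 3.6637^0.38 ≈ 1.6379

y* ≈ 1.64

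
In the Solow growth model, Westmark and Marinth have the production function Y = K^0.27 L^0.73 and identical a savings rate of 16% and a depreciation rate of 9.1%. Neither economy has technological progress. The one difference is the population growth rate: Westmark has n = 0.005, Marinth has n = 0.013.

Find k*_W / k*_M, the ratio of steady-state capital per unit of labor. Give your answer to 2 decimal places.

k*_W / k*_M ≈ 1.12

Steady-state k* = [s/(n + δ)]^(1/(1−α)), so the ratio is [ (s_W/(n + δ)_W) / (s_M/(n + δ)_M) ]^1.3699.
s_W/(n + δ)_W = 0.16/0.096 = 1.6667; s_M/(n + δ)_M = 0.16/0.104 = 1.5385.
Ratio = (1.6667/1.5385)^1.3699 = 1.0833^1.3699 ≈ 1.1158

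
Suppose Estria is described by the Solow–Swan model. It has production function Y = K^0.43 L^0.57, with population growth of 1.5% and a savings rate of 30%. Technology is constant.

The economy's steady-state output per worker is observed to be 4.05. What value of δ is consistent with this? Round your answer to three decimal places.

At the steady state, Δk = 0, so s·k^α = (n + δ)·k.
Since y* = [s/(n + δ)]^(α/(1−α)), we have s/(n + δ) = (y*)^((1−α)/α) = 4.05^1.3256 = 6.3862.
Therefore n + δ = s / 6.3862 = 0.30 / 6.3862 = 0.0470, so δ = 0.0470 − 0.015 = 0.0320.

δ ≈ 0.032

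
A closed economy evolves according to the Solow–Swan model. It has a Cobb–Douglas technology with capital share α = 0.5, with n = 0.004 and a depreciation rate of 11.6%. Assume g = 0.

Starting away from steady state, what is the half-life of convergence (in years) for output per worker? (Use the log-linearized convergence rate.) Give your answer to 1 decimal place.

Near the steady state the convergence rate is λ = (1 − α)(n + δ).
λ = (1 − 0.5) × 0.120 = 0.5 × 0.120 = 0.0600
Half-life = ln 2 / λ = 0.6931 / 0.0600 ≈ 11.55 years

half-life ≈ 11.6 years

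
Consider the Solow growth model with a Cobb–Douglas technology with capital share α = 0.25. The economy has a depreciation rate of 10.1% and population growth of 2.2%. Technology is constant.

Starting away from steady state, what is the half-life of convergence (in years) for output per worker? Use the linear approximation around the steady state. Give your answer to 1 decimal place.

Near the steady state the convergence rate is λ = (1 − α)(n + δ).
λ = (1 − 0.25) × 0.123 = 0.75 × 0.123 = 0.09225
Half-life = ln 2 / λ = 0.6931 / 0.09225 ≈ 7.51 years

about 7.5 years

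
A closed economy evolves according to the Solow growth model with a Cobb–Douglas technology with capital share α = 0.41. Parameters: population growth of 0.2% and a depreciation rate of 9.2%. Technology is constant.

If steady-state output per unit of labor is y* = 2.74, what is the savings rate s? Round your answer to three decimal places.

In steady state, investment equals break-even investment: s·k^α = (n + δ)·k.
Since y* = [s/(n + δ)]^(α/(1−α)), we have s/(n + δ) = (y*)^((1−α)/α) = 2.74^1.439 = 4.2650.
Therefore s = 4.2650 × (n + δ) = 4.2650 × 0.094 = 0.4009.

s ≈ 0.401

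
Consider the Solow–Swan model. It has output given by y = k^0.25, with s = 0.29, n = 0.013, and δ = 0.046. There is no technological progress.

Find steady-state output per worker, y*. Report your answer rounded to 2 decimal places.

At the steady state, Δk = 0, so s·k^α = (n + δ)·k.
Rearranging, k^(1−α) = s / (n + δ).
k^0.75 = 0.29 / (0.013 + 0.046) = 0.29 / 0.059 = 4.9153
k* = 4.9153^(1/0.75) ≈ 8.3573
y* = (k*)^α = 8.3573^0.25 ≈ 1.7003

y* ≈ 1.70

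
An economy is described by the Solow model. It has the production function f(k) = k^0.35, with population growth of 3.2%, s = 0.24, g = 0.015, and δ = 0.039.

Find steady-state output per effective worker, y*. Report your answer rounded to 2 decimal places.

y* ≈ 1.74

At the steady state, Δk = 0, so s·k^α = (n + g + δ)·k.
Dividing both sides by k: k^(1−α) = s / (n + g + δ).
k^0.65 = 0.24 / (0.032 + 0.015 + 0.039) = 0.24 / 0.086 = 2.7907
k* = 2.7907^(1/0.65) ≈ 4.8497
y* = (k*)^α = 4.8497^0.35 ≈ 1.7378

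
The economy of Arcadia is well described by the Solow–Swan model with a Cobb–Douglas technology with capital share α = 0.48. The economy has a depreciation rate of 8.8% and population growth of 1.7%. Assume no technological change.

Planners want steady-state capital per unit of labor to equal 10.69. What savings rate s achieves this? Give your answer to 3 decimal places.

s ≈ 0.360

In steady state, investment equals break-even investment: s·k^α = (n + δ)·k.
So s / (n + δ) = (k*)^(1−α) = 10.69^0.52 = 3.4282.
Therefore s = 3.4282 × (n + δ) = 3.4282 × 0.105 = 0.3600.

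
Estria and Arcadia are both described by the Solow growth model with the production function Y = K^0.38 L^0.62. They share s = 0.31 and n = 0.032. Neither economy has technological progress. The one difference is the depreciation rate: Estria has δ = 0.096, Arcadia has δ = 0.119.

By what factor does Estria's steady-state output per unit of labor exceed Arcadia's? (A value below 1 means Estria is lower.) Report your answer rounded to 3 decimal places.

ratio ≈ 1.107

Steady-state y* = [s/(n + δ)]^(α/(1−α)), so the ratio is [ (s_E/(n + δ)_E) / (s_A/(n + δ)_A) ]^0.6129.
s_E/(n + δ)_E = 0.31/0.128 = 2.4219; s_A/(n + δ)_A = 0.31/0.151 = 2.0530.
Ratio = (2.4219/2.0530)^0.6129 = 1.1797^0.6129 ≈ 1.1066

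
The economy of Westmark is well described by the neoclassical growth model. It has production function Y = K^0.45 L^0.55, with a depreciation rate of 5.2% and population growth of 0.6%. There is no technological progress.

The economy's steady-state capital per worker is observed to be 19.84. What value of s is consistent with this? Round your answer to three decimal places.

s ≈ 0.300

Steady state requires s·f(k) = (n + δ)·k, i.e. s·k^α = (n + δ)·k.
So s / (n + δ) = (k*)^(1−α) = 19.84^0.55 = 5.1719.
Therefore s = 5.1719 × (n + δ) = 5.1719 × 0.058 = 0.3000.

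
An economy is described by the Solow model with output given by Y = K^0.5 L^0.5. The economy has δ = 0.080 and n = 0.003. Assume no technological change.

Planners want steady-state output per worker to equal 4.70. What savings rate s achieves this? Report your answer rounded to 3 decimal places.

At the steady state, Δk = 0, so s·k^α = (n + δ)·k.
Since y* = [s/(n + δ)]^(α/(1−α)), we have s/(n + δ) = (y*)^((1−α)/α) = 4.70^1 = 4.7000.
Therefore s = 4.7000 × (n + δ) = 4.7000 × 0.083 = 0.3901.

s ≈ 0.390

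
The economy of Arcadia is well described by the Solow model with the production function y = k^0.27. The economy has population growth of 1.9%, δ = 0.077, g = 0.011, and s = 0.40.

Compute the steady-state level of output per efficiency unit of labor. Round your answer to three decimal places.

Steady state requires s·f(k) = (n + g + δ)·k, i.e. s·k^α = (n + g + δ)·k.
Dividing both sides by k: k^(1−α) = s / (n + g + δ).
k^0.73 = 0.40 / (0.019 + 0.011 + 0.077) = 0.40 / 0.107 = 3.7383
k* = 3.7383^(1/0.73) ≈ 6.0881
y* = (k*)^α = 6.0881^0.27 ≈ 1.6286

y* ≈ 1.629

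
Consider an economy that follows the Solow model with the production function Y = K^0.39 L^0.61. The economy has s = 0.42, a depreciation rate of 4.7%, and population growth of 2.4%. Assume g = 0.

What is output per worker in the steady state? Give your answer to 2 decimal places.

At the steady state, Δk = 0, so s·k^α = (n + δ)·k.
Dividing both sides by k: k^(1−α) = s / (n + δ).
k^0.61 = 0.42 / (0.024 + 0.047) = 0.42 / 0.071 = 5.9155
k* = 5.9155^(1/0.61) ≈ 18.4315
y* = (k*)^α = 18.4315^0.39 ≈ 3.1158

y* ≈ 3.12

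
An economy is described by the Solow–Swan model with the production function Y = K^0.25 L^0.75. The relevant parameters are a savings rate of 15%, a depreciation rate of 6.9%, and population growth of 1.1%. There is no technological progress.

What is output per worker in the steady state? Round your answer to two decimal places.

Steady state requires s·f(k) = (n + δ)·k, i.e. s·k^α = (n + δ)·k.
Rearranging, k^(1−α) = s / (n + δ).
k^0.75 = 0.15 / (0.011 + 0.069) = 0.15 / 0.080 = 1.8750
k* = 1.8750^(1/0.75) ≈ 2.3121
y* = (k*)^α = 2.3121^0.25 ≈ 1.2331

y* = 1.23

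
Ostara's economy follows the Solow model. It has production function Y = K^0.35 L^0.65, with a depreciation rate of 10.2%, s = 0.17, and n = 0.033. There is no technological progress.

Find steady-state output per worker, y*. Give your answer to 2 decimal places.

At the steady state, Δk = 0, so s·k^α = (n + δ)·k.
Dividing both sides by k: k^(1−α) = s / (n + δ).
k^0.65 = 0.17 / (0.033 + 0.102) = 0.17 / 0.135 = 1.2593
k* = 1.2593^(1/0.65) ≈ 1.4258
y* = (k*)^α = 1.4258^0.35 ≈ 1.1322

y* = 1.13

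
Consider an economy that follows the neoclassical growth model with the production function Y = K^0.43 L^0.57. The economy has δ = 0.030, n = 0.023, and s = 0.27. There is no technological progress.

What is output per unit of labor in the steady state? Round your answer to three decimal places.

y* = 3.415

Steady state requires s·f(k) = (n + δ)·k, i.e. s·k^α = (n + δ)·k.
Dividing both sides by k: k^(1−α) = s / (n + δ).
k^0.57 = 0.27 / (0.023 + 0.030) = 0.27 / 0.053 = 5.0943
k* = 5.0943^(1/0.57) ≈ 17.3980
y* = (k*)^α = 17.3980^0.43 ≈ 3.4152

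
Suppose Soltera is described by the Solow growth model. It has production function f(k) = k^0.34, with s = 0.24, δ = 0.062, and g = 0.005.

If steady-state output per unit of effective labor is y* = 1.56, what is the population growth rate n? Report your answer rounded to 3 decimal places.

Steady state requires s·f(k) = (n + g + δ)·k, i.e. s·k^α = (n + g + δ)·k.
Since y* = [s/(n + g + δ)]^(α/(1−α)), we have s/(n + g + δ) = (y*)^((1−α)/α) = 1.56^1.9412 = 2.3708.
Therefore n + g + δ = s / 2.3708 = 0.24 / 2.3708 = 0.1012, so n = 0.1012 − 0.067 = 0.0342.

n ≈ 0.034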